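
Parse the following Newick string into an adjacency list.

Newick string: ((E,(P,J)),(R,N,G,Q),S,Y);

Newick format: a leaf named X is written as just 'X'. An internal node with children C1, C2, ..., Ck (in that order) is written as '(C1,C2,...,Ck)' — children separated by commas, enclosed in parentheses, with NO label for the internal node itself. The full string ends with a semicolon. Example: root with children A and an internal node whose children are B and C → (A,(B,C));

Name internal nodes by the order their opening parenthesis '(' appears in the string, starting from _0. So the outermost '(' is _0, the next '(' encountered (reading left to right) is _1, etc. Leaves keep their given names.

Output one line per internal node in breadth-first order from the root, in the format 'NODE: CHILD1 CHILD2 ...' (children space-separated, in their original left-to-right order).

Input: ((E,(P,J)),(R,N,G,Q),S,Y);
Scanning left-to-right, naming '(' by encounter order:
  pos 0: '(' -> open internal node _0 (depth 1)
  pos 1: '(' -> open internal node _1 (depth 2)
  pos 4: '(' -> open internal node _2 (depth 3)
  pos 8: ')' -> close internal node _2 (now at depth 2)
  pos 9: ')' -> close internal node _1 (now at depth 1)
  pos 11: '(' -> open internal node _3 (depth 2)
  pos 19: ')' -> close internal node _3 (now at depth 1)
  pos 24: ')' -> close internal node _0 (now at depth 0)
Total internal nodes: 4
BFS adjacency from root:
  _0: _1 _3 S Y
  _1: E _2
  _3: R N G Q
  _2: P J

Answer: _0: _1 _3 S Y
_1: E _2
_3: R N G Q
_2: P J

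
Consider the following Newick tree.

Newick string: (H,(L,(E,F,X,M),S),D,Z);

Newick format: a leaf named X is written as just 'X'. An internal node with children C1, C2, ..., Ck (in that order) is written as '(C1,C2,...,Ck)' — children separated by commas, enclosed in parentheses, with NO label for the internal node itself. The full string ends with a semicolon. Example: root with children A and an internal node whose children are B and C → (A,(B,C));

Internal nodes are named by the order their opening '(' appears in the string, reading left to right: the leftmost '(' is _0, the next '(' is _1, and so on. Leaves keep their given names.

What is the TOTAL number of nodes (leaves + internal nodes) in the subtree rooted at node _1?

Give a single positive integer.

Answer: 8

Derivation:
Newick: (H,(L,(E,F,X,M),S),D,Z);
Locate _1: it is the '(' at position 3 (the 2nd '(' reading left to right).
Query: subtree rooted at _1
_1: subtree_size = 1 + 7
  L: subtree_size = 1 + 0
  _2: subtree_size = 1 + 4
    E: subtree_size = 1 + 0
    F: subtree_size = 1 + 0
    X: subtree_size = 1 + 0
    M: subtree_size = 1 + 0
  S: subtree_size = 1 + 0
Total subtree size of _1: 8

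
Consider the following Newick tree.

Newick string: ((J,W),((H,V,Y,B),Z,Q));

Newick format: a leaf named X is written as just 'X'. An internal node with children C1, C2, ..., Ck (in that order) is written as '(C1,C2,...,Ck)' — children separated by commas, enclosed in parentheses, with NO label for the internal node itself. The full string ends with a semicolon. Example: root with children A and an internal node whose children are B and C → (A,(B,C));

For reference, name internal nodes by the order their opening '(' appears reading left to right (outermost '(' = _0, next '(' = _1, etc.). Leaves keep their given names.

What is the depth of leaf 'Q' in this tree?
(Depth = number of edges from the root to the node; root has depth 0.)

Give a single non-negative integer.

Newick: ((J,W),((H,V,Y,B),Z,Q));
Naming internals by '(' encounter order: outermost '(' = _0, next = _1, ...
Query node: Q
Path from root: _0 -> _2 -> Q
Depth of Q: 2 (number of edges from root)

Answer: 2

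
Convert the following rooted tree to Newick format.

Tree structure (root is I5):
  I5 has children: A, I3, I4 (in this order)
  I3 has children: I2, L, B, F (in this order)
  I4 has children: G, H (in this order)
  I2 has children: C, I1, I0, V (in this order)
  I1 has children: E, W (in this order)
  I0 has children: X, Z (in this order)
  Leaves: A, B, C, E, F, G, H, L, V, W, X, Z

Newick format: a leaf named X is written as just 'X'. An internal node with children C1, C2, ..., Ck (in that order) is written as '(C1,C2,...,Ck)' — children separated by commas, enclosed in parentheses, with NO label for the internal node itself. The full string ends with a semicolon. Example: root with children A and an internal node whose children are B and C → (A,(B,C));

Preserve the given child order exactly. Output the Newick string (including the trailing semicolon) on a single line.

internal I5 with children ['A', 'I3', 'I4']
  leaf 'A' → 'A'
  internal I3 with children ['I2', 'L', 'B', 'F']
    internal I2 with children ['C', 'I1', 'I0', 'V']
      leaf 'C' → 'C'
      internal I1 with children ['E', 'W']
        leaf 'E' → 'E'
        leaf 'W' → 'W'
      → '(E,W)'
      internal I0 with children ['X', 'Z']
        leaf 'X' → 'X'
        leaf 'Z' → 'Z'
      → '(X,Z)'
      leaf 'V' → 'V'
    → '(C,(E,W),(X,Z),V)'
    leaf 'L' → 'L'
    leaf 'B' → 'B'
    leaf 'F' → 'F'
  → '((C,(E,W),(X,Z),V),L,B,F)'
  internal I4 with children ['G', 'H']
    leaf 'G' → 'G'
    leaf 'H' → 'H'
  → '(G,H)'
→ '(A,((C,(E,W),(X,Z),V),L,B,F),(G,H))'
Final: (A,((C,(E,W),(X,Z),V),L,B,F),(G,H));

Answer: (A,((C,(E,W),(X,Z),V),L,B,F),(G,H));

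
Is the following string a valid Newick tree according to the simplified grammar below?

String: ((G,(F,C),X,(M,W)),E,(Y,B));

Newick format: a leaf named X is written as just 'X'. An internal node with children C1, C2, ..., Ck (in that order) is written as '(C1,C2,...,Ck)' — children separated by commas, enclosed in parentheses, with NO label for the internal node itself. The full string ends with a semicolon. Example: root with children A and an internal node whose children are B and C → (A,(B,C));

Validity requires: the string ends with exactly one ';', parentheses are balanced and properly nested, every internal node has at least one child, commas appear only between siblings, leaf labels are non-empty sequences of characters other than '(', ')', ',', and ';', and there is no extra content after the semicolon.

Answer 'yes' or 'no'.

Input: ((G,(F,C),X,(M,W)),E,(Y,B));
Paren balance: 5 '(' vs 5 ')' OK
Ends with single ';': True
Full parse: OK
Valid: True

Answer: yes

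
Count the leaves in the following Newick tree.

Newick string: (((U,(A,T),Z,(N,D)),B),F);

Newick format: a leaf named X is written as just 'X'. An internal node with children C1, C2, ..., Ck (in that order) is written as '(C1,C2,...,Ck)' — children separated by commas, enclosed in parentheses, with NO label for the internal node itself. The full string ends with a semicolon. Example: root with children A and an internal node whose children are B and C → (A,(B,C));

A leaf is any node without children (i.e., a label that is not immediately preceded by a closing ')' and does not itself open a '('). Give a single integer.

Answer: 8

Derivation:
Newick: (((U,(A,T),Z,(N,D)),B),F);
Scan left-to-right; a leaf is any maximal label run not followed by '(':
  pos 3: leaf 'U' → count = 1
  pos 6: leaf 'A' → count = 2
  pos 8: leaf 'T' → count = 3
  pos 11: leaf 'Z' → count = 4
  pos 14: leaf 'N' → count = 5
  pos 16: leaf 'D' → count = 6
  pos 20: leaf 'B' → count = 7
  pos 23: leaf 'F' → count = 8
Total leaves: 8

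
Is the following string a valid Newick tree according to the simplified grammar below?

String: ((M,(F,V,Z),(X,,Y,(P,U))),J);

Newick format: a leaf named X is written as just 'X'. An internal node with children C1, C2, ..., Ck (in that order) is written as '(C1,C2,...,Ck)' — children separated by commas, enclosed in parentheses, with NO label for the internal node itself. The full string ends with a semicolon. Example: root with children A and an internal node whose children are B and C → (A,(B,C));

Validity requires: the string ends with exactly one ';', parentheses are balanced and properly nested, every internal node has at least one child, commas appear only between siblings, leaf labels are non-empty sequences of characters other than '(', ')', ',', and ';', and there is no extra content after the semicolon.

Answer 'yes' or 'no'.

Input: ((M,(F,V,Z),(X,,Y,(P,U))),J);
Paren balance: 5 '(' vs 5 ')' OK
Ends with single ';': True
Full parse: FAILS (empty leaf label at pos 15)
Valid: False

Answer: no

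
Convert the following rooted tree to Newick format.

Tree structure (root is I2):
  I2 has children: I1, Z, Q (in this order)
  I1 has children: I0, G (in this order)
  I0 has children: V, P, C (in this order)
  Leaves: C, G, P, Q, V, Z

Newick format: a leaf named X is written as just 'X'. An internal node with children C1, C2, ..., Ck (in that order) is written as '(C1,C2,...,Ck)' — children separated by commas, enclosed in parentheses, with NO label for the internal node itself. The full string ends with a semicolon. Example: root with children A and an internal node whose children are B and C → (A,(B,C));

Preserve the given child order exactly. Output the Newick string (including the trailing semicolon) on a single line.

internal I2 with children ['I1', 'Z', 'Q']
  internal I1 with children ['I0', 'G']
    internal I0 with children ['V', 'P', 'C']
      leaf 'V' → 'V'
      leaf 'P' → 'P'
      leaf 'C' → 'C'
    → '(V,P,C)'
    leaf 'G' → 'G'
  → '((V,P,C),G)'
  leaf 'Z' → 'Z'
  leaf 'Q' → 'Q'
→ '(((V,P,C),G),Z,Q)'
Final: (((V,P,C),G),Z,Q);

Answer: (((V,P,C),G),Z,Q);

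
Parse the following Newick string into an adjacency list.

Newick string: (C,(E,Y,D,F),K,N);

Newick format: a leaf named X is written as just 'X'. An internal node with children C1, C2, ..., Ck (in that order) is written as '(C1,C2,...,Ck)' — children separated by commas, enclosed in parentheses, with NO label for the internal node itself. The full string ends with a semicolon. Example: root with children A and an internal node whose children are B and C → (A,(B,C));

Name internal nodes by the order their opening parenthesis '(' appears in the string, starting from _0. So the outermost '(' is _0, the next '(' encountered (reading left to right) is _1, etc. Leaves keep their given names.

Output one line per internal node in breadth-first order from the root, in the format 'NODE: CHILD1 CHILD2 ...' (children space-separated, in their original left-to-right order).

Answer: _0: C _1 K N
_1: E Y D F

Derivation:
Input: (C,(E,Y,D,F),K,N);
Scanning left-to-right, naming '(' by encounter order:
  pos 0: '(' -> open internal node _0 (depth 1)
  pos 3: '(' -> open internal node _1 (depth 2)
  pos 11: ')' -> close internal node _1 (now at depth 1)
  pos 16: ')' -> close internal node _0 (now at depth 0)
Total internal nodes: 2
BFS adjacency from root:
  _0: C _1 K N
  _1: E Y D F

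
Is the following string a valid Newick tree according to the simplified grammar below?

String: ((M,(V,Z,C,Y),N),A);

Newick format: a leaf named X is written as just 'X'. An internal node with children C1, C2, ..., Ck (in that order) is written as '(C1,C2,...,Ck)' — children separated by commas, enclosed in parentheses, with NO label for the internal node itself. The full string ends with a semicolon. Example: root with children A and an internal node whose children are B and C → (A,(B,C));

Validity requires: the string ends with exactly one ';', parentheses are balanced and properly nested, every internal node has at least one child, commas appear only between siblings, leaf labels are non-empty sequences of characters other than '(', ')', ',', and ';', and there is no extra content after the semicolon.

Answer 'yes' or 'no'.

Answer: yes

Derivation:
Input: ((M,(V,Z,C,Y),N),A);
Paren balance: 3 '(' vs 3 ')' OK
Ends with single ';': True
Full parse: OK
Valid: True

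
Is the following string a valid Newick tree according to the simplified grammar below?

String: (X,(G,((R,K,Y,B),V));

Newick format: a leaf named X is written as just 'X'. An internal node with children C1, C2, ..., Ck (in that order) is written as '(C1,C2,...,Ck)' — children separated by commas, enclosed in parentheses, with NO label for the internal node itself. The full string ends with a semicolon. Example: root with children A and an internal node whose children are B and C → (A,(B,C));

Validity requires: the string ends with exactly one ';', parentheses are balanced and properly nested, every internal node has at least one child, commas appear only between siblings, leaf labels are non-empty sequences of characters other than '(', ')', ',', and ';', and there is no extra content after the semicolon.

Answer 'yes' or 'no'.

Input: (X,(G,((R,K,Y,B),V));
Paren balance: 4 '(' vs 3 ')' MISMATCH
Ends with single ';': True
Full parse: FAILS (expected , or ) at pos 20)
Valid: False

Answer: no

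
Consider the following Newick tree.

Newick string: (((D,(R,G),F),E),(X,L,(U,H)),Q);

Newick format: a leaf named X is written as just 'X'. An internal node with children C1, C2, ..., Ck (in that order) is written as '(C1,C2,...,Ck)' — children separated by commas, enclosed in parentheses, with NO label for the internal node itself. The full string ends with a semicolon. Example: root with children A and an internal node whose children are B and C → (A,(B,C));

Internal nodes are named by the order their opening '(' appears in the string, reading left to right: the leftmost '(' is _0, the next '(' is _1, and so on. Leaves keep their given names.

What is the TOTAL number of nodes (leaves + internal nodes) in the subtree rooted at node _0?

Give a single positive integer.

Answer: 16

Derivation:
Newick: (((D,(R,G),F),E),(X,L,(U,H)),Q);
Locate _0: it is the '(' at position 0 (the 1st '(' reading left to right).
Query: subtree rooted at _0
_0: subtree_size = 1 + 15
  _1: subtree_size = 1 + 7
    _2: subtree_size = 1 + 5
      D: subtree_size = 1 + 0
      _3: subtree_size = 1 + 2
        R: subtree_size = 1 + 0
        G: subtree_size = 1 + 0
      F: subtree_size = 1 + 0
    E: subtree_size = 1 + 0
  _4: subtree_size = 1 + 5
    X: subtree_size = 1 + 0
    L: subtree_size = 1 + 0
    _5: subtree_size = 1 + 2
      U: subtree_size = 1 + 0
      H: subtree_size = 1 + 0
  Q: subtree_size = 1 + 0
Total subtree size of _0: 16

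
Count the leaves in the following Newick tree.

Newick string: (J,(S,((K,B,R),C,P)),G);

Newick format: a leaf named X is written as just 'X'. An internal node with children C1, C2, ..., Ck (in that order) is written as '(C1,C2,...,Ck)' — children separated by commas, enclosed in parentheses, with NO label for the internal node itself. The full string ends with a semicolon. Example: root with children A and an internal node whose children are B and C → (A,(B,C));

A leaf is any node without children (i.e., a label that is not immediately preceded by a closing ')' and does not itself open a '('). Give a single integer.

Answer: 8

Derivation:
Newick: (J,(S,((K,B,R),C,P)),G);
Scan left-to-right; a leaf is any maximal label run not followed by '(':
  pos 1: leaf 'J' → count = 1
  pos 4: leaf 'S' → count = 2
  pos 8: leaf 'K' → count = 3
  pos 10: leaf 'B' → count = 4
  pos 12: leaf 'R' → count = 5
  pos 15: leaf 'C' → count = 6
  pos 17: leaf 'P' → count = 7
  pos 21: leaf 'G' → count = 8
Total leaves: 8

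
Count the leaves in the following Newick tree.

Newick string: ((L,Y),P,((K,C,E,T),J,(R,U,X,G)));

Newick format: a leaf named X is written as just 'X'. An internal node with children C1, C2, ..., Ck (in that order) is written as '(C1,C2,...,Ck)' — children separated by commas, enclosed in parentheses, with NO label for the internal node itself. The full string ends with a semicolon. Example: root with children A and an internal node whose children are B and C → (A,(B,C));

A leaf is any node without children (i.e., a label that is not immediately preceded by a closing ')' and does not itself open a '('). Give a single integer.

Newick: ((L,Y),P,((K,C,E,T),J,(R,U,X,G)));
Scan left-to-right; a leaf is any maximal label run not followed by '(':
  pos 2: leaf 'L' → count = 1
  pos 4: leaf 'Y' → count = 2
  pos 7: leaf 'P' → count = 3
  pos 11: leaf 'K' → count = 4
  pos 13: leaf 'C' → count = 5
  pos 15: leaf 'E' → count = 6
  pos 17: leaf 'T' → count = 7
  pos 20: leaf 'J' → count = 8
  pos 23: leaf 'R' → count = 9
  pos 25: leaf 'U' → count = 10
  pos 27: leaf 'X' → count = 11
  pos 29: leaf 'G' → count = 12
Total leaves: 12

Answer: 12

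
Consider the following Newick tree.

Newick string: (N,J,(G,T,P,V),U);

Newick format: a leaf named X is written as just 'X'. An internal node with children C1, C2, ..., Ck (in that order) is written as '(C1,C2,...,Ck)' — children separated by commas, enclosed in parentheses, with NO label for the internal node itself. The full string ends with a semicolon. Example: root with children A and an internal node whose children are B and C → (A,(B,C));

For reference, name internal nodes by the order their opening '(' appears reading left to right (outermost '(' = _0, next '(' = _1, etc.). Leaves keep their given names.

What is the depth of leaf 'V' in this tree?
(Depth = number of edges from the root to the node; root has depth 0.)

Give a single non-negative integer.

Answer: 2

Derivation:
Newick: (N,J,(G,T,P,V),U);
Naming internals by '(' encounter order: outermost '(' = _0, next = _1, ...
Query node: V
Path from root: _0 -> _1 -> V
Depth of V: 2 (number of edges from root)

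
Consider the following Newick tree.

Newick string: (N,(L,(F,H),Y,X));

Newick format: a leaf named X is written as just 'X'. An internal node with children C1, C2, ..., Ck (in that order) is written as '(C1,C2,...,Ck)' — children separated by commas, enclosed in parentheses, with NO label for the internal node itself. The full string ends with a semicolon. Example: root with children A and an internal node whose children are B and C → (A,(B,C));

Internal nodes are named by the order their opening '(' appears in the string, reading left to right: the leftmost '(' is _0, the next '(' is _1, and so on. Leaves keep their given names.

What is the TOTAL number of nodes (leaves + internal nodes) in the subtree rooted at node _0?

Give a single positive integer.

Newick: (N,(L,(F,H),Y,X));
Locate _0: it is the '(' at position 0 (the 1st '(' reading left to right).
Query: subtree rooted at _0
_0: subtree_size = 1 + 8
  N: subtree_size = 1 + 0
  _1: subtree_size = 1 + 6
    L: subtree_size = 1 + 0
    _2: subtree_size = 1 + 2
      F: subtree_size = 1 + 0
      H: subtree_size = 1 + 0
    Y: subtree_size = 1 + 0
    X: subtree_size = 1 + 0
Total subtree size of _0: 9

Answer: 9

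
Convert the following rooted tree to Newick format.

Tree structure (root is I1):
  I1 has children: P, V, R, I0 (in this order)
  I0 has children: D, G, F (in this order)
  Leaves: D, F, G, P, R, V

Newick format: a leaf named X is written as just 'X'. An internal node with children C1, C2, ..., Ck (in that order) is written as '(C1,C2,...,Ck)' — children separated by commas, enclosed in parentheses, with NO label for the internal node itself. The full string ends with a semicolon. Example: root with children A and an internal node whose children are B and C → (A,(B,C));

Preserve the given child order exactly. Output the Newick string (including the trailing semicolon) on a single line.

internal I1 with children ['P', 'V', 'R', 'I0']
  leaf 'P' → 'P'
  leaf 'V' → 'V'
  leaf 'R' → 'R'
  internal I0 with children ['D', 'G', 'F']
    leaf 'D' → 'D'
    leaf 'G' → 'G'
    leaf 'F' → 'F'
  → '(D,G,F)'
→ '(P,V,R,(D,G,F))'
Final: (P,V,R,(D,G,F));

Answer: (P,V,R,(D,G,F));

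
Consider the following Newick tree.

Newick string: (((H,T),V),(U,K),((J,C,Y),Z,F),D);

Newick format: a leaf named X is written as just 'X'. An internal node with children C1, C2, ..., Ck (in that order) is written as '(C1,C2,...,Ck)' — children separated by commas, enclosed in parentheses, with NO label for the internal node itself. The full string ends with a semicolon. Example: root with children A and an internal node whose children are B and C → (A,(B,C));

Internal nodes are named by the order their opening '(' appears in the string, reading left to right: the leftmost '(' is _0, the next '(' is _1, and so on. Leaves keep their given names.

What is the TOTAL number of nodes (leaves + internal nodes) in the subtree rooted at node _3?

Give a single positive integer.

Newick: (((H,T),V),(U,K),((J,C,Y),Z,F),D);
Locate _3: it is the '(' at position 11 (the 4th '(' reading left to right).
Query: subtree rooted at _3
_3: subtree_size = 1 + 2
  U: subtree_size = 1 + 0
  K: subtree_size = 1 + 0
Total subtree size of _3: 3

Answer: 3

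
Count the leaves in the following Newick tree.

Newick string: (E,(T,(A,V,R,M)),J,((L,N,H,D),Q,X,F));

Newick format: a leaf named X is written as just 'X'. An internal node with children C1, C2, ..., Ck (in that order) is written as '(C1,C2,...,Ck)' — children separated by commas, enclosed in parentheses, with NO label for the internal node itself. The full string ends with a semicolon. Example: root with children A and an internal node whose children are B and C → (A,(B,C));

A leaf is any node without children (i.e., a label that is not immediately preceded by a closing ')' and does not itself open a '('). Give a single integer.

Newick: (E,(T,(A,V,R,M)),J,((L,N,H,D),Q,X,F));
Scan left-to-right; a leaf is any maximal label run not followed by '(':
  pos 1: leaf 'E' → count = 1
  pos 4: leaf 'T' → count = 2
  pos 7: leaf 'A' → count = 3
  pos 9: leaf 'V' → count = 4
  pos 11: leaf 'R' → count = 5
  pos 13: leaf 'M' → count = 6
  pos 17: leaf 'J' → count = 7
  pos 21: leaf 'L' → count = 8
  pos 23: leaf 'N' → count = 9
  pos 25: leaf 'H' → count = 10
  pos 27: leaf 'D' → count = 11
  pos 30: leaf 'Q' → count = 12
  pos 32: leaf 'X' → count = 13
  pos 34: leaf 'F' → count = 14
Total leaves: 14

Answer: 14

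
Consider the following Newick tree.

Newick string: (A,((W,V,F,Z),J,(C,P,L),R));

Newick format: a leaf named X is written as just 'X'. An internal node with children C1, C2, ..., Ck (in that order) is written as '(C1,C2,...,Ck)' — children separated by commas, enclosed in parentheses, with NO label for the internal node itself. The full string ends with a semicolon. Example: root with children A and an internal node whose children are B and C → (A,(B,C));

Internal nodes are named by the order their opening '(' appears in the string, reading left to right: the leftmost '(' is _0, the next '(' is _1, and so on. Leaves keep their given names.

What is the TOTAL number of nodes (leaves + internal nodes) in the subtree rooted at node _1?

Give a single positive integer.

Answer: 12

Derivation:
Newick: (A,((W,V,F,Z),J,(C,P,L),R));
Locate _1: it is the '(' at position 3 (the 2nd '(' reading left to right).
Query: subtree rooted at _1
_1: subtree_size = 1 + 11
  _2: subtree_size = 1 + 4
    W: subtree_size = 1 + 0
    V: subtree_size = 1 + 0
    F: subtree_size = 1 + 0
    Z: subtree_size = 1 + 0
  J: subtree_size = 1 + 0
  _3: subtree_size = 1 + 3
    C: subtree_size = 1 + 0
    P: subtree_size = 1 + 0
    L: subtree_size = 1 + 0
  R: subtree_size = 1 + 0
Total subtree size of _1: 12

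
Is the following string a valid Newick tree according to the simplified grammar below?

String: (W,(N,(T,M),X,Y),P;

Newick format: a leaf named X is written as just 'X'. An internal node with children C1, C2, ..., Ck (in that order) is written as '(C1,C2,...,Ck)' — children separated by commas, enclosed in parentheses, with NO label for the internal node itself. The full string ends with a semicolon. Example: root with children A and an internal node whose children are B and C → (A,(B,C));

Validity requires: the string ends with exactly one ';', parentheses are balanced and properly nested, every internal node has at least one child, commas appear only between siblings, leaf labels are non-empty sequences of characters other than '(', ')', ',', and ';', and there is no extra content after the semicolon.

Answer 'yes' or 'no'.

Input: (W,(N,(T,M),X,Y),P;
Paren balance: 3 '(' vs 2 ')' MISMATCH
Ends with single ';': True
Full parse: FAILS (expected , or ) at pos 18)
Valid: False

Answer: no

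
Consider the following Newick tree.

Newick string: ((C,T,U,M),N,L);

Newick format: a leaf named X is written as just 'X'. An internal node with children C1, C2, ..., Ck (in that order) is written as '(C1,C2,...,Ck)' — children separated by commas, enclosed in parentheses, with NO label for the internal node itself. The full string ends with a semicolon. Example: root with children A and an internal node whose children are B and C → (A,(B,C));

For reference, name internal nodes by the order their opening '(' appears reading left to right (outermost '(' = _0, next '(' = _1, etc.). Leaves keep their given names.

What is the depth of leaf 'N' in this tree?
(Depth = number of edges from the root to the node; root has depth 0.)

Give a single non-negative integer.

Answer: 1

Derivation:
Newick: ((C,T,U,M),N,L);
Naming internals by '(' encounter order: outermost '(' = _0, next = _1, ...
Query node: N
Path from root: _0 -> N
Depth of N: 1 (number of edges from root)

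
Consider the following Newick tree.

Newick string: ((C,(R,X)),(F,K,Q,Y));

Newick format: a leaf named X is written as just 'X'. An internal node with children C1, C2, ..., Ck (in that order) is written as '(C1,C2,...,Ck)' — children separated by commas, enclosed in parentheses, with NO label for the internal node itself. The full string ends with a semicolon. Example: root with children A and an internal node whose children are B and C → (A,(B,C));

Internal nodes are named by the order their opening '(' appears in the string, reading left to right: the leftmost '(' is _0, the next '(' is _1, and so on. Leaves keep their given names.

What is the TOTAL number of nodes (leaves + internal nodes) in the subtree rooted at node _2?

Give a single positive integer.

Answer: 3

Derivation:
Newick: ((C,(R,X)),(F,K,Q,Y));
Locate _2: it is the '(' at position 4 (the 3rd '(' reading left to right).
Query: subtree rooted at _2
_2: subtree_size = 1 + 2
  R: subtree_size = 1 + 0
  X: subtree_size = 1 + 0
Total subtree size of _2: 3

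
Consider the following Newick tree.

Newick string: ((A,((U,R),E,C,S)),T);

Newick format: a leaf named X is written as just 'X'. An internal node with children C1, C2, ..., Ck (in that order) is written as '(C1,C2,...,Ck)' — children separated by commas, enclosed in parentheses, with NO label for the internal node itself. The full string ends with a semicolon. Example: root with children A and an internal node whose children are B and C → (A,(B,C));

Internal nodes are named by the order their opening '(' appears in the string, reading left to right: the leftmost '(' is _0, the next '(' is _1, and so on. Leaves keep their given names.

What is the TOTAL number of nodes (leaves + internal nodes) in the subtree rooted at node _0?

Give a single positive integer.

Answer: 11

Derivation:
Newick: ((A,((U,R),E,C,S)),T);
Locate _0: it is the '(' at position 0 (the 1st '(' reading left to right).
Query: subtree rooted at _0
_0: subtree_size = 1 + 10
  _1: subtree_size = 1 + 8
    A: subtree_size = 1 + 0
    _2: subtree_size = 1 + 6
      _3: subtree_size = 1 + 2
        U: subtree_size = 1 + 0
        R: subtree_size = 1 + 0
      E: subtree_size = 1 + 0
      C: subtree_size = 1 + 0
      S: subtree_size = 1 + 0
  T: subtree_size = 1 + 0
Total subtree size of _0: 11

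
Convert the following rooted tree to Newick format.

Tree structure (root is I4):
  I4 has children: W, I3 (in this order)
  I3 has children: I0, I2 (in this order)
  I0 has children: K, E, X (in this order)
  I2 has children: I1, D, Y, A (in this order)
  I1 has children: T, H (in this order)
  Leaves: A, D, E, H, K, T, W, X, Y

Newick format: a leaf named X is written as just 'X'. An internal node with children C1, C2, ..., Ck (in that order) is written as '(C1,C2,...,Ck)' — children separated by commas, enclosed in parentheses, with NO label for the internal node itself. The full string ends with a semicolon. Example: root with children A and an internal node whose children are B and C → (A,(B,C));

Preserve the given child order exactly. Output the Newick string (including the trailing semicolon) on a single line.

Answer: (W,((K,E,X),((T,H),D,Y,A)));

Derivation:
internal I4 with children ['W', 'I3']
  leaf 'W' → 'W'
  internal I3 with children ['I0', 'I2']
    internal I0 with children ['K', 'E', 'X']
      leaf 'K' → 'K'
      leaf 'E' → 'E'
      leaf 'X' → 'X'
    → '(K,E,X)'
    internal I2 with children ['I1', 'D', 'Y', 'A']
      internal I1 with children ['T', 'H']
        leaf 'T' → 'T'
        leaf 'H' → 'H'
      → '(T,H)'
      leaf 'D' → 'D'
      leaf 'Y' → 'Y'
      leaf 'A' → 'A'
    → '((T,H),D,Y,A)'
  → '((K,E,X),((T,H),D,Y,A))'
→ '(W,((K,E,X),((T,H),D,Y,A)))'
Final: (W,((K,E,X),((T,H),D,Y,A)));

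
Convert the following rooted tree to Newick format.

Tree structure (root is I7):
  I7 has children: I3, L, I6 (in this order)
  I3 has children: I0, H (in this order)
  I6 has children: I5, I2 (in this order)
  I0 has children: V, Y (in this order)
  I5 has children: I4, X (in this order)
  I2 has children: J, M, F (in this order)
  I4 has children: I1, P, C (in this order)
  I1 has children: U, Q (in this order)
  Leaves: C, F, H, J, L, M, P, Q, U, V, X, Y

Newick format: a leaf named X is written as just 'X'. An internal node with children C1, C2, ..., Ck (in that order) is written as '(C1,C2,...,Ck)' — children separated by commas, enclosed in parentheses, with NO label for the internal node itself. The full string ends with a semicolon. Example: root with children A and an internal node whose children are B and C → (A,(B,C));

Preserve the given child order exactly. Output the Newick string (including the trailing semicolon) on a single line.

internal I7 with children ['I3', 'L', 'I6']
  internal I3 with children ['I0', 'H']
    internal I0 with children ['V', 'Y']
      leaf 'V' → 'V'
      leaf 'Y' → 'Y'
    → '(V,Y)'
    leaf 'H' → 'H'
  → '((V,Y),H)'
  leaf 'L' → 'L'
  internal I6 with children ['I5', 'I2']
    internal I5 with children ['I4', 'X']
      internal I4 with children ['I1', 'P', 'C']
        internal I1 with children ['U', 'Q']
          leaf 'U' → 'U'
          leaf 'Q' → 'Q'
        → '(U,Q)'
        leaf 'P' → 'P'
        leaf 'C' → 'C'
      → '((U,Q),P,C)'
      leaf 'X' → 'X'
    → '(((U,Q),P,C),X)'
    internal I2 with children ['J', 'M', 'F']
      leaf 'J' → 'J'
      leaf 'M' → 'M'
      leaf 'F' → 'F'
    → '(J,M,F)'
  → '((((U,Q),P,C),X),(J,M,F))'
→ '(((V,Y),H),L,((((U,Q),P,C),X),(J,M,F)))'
Final: (((V,Y),H),L,((((U,Q),P,C),X),(J,M,F)));

Answer: (((V,Y),H),L,((((U,Q),P,C),X),(J,M,F)));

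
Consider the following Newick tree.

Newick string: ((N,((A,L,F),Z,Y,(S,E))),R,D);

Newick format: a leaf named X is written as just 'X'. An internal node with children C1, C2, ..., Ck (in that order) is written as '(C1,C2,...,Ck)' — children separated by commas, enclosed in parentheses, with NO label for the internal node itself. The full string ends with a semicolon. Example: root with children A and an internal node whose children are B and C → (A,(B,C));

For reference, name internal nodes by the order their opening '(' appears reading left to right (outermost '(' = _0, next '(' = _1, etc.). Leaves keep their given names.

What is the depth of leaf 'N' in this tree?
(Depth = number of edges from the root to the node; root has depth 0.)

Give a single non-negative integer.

Answer: 2

Derivation:
Newick: ((N,((A,L,F),Z,Y,(S,E))),R,D);
Naming internals by '(' encounter order: outermost '(' = _0, next = _1, ...
Query node: N
Path from root: _0 -> _1 -> N
Depth of N: 2 (number of edges from root)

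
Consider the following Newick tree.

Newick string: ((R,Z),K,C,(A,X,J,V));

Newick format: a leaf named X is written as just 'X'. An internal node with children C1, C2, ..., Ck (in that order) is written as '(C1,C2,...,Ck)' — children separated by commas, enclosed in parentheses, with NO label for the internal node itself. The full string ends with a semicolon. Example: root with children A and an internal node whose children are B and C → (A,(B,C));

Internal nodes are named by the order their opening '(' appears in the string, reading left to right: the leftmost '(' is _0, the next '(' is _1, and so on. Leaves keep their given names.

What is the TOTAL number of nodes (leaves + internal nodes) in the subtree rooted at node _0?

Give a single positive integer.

Newick: ((R,Z),K,C,(A,X,J,V));
Locate _0: it is the '(' at position 0 (the 1st '(' reading left to right).
Query: subtree rooted at _0
_0: subtree_size = 1 + 10
  _1: subtree_size = 1 + 2
    R: subtree_size = 1 + 0
    Z: subtree_size = 1 + 0
  K: subtree_size = 1 + 0
  C: subtree_size = 1 + 0
  _2: subtree_size = 1 + 4
    A: subtree_size = 1 + 0
    X: subtree_size = 1 + 0
    J: subtree_size = 1 + 0
    V: subtree_size = 1 + 0
Total subtree size of _0: 11

Answer: 11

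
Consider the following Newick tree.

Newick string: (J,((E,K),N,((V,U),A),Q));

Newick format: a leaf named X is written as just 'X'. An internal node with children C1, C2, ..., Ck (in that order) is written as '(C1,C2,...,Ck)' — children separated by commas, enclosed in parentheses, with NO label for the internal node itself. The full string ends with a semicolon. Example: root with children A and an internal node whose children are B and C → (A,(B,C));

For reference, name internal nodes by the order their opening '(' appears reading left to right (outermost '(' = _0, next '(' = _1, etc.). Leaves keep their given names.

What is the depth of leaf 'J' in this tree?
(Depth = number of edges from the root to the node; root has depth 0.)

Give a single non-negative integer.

Newick: (J,((E,K),N,((V,U),A),Q));
Naming internals by '(' encounter order: outermost '(' = _0, next = _1, ...
Query node: J
Path from root: _0 -> J
Depth of J: 1 (number of edges from root)

Answer: 1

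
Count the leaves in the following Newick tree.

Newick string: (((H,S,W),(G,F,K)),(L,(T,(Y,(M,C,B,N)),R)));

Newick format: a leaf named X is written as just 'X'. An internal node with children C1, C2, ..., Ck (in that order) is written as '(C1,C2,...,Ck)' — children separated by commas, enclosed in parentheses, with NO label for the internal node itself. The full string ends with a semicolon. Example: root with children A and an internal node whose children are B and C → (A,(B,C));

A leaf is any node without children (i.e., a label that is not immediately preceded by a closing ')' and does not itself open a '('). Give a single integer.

Answer: 14

Derivation:
Newick: (((H,S,W),(G,F,K)),(L,(T,(Y,(M,C,B,N)),R)));
Scan left-to-right; a leaf is any maximal label run not followed by '(':
  pos 3: leaf 'H' → count = 1
  pos 5: leaf 'S' → count = 2
  pos 7: leaf 'W' → count = 3
  pos 11: leaf 'G' → count = 4
  pos 13: leaf 'F' → count = 5
  pos 15: leaf 'K' → count = 6
  pos 20: leaf 'L' → count = 7
  pos 23: leaf 'T' → count = 8
  pos 26: leaf 'Y' → count = 9
  pos 29: leaf 'M' → count = 10
  pos 31: leaf 'C' → count = 11
  pos 33: leaf 'B' → count = 12
  pos 35: leaf 'N' → count = 13
  pos 39: leaf 'R' → count = 14
Total leaves: 14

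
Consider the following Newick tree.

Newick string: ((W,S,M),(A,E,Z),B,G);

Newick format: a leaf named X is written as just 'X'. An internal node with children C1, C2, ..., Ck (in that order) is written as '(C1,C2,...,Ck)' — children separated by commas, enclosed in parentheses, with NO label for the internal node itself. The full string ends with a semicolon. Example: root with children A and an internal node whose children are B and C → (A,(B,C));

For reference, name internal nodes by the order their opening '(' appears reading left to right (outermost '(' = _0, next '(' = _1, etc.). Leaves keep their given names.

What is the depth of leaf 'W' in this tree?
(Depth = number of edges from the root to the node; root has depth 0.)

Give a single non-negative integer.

Newick: ((W,S,M),(A,E,Z),B,G);
Naming internals by '(' encounter order: outermost '(' = _0, next = _1, ...
Query node: W
Path from root: _0 -> _1 -> W
Depth of W: 2 (number of edges from root)

Answer: 2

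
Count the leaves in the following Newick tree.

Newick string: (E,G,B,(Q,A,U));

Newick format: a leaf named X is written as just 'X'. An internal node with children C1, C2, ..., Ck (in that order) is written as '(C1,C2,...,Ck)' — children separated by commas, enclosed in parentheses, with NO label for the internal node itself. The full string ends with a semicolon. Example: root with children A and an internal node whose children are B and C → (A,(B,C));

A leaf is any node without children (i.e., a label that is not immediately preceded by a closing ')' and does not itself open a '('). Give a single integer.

Answer: 6

Derivation:
Newick: (E,G,B,(Q,A,U));
Scan left-to-right; a leaf is any maximal label run not followed by '(':
  pos 1: leaf 'E' → count = 1
  pos 3: leaf 'G' → count = 2
  pos 5: leaf 'B' → count = 3
  pos 8: leaf 'Q' → count = 4
  pos 10: leaf 'A' → count = 5
  pos 12: leaf 'U' → count = 6
Total leaves: 6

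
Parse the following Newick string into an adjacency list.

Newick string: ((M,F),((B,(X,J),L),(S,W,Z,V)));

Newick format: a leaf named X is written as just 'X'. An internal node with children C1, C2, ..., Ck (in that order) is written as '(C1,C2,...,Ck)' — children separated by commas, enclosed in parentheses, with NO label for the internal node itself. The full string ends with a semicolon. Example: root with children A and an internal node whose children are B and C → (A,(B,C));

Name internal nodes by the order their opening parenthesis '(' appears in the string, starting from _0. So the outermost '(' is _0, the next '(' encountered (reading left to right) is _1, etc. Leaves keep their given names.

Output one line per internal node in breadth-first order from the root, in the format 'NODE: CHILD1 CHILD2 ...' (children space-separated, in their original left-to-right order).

Input: ((M,F),((B,(X,J),L),(S,W,Z,V)));
Scanning left-to-right, naming '(' by encounter order:
  pos 0: '(' -> open internal node _0 (depth 1)
  pos 1: '(' -> open internal node _1 (depth 2)
  pos 5: ')' -> close internal node _1 (now at depth 1)
  pos 7: '(' -> open internal node _2 (depth 2)
  pos 8: '(' -> open internal node _3 (depth 3)
  pos 11: '(' -> open internal node _4 (depth 4)
  pos 15: ')' -> close internal node _4 (now at depth 3)
  pos 18: ')' -> close internal node _3 (now at depth 2)
  pos 20: '(' -> open internal node _5 (depth 3)
  pos 28: ')' -> close internal node _5 (now at depth 2)
  pos 29: ')' -> close internal node _2 (now at depth 1)
  pos 30: ')' -> close internal node _0 (now at depth 0)
Total internal nodes: 6
BFS adjacency from root:
  _0: _1 _2
  _1: M F
  _2: _3 _5
  _3: B _4 L
  _5: S W Z V
  _4: X J

Answer: _0: _1 _2
_1: M F
_2: _3 _5
_3: B _4 L
_5: S W Z V
_4: X J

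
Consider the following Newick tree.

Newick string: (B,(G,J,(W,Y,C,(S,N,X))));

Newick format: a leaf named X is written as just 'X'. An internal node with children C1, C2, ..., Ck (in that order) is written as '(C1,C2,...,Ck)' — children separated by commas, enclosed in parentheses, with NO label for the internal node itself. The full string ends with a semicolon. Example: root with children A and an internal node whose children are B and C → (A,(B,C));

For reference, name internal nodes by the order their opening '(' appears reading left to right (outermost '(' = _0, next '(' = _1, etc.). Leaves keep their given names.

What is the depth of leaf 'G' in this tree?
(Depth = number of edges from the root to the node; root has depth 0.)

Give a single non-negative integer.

Answer: 2

Derivation:
Newick: (B,(G,J,(W,Y,C,(S,N,X))));
Naming internals by '(' encounter order: outermost '(' = _0, next = _1, ...
Query node: G
Path from root: _0 -> _1 -> G
Depth of G: 2 (number of edges from root)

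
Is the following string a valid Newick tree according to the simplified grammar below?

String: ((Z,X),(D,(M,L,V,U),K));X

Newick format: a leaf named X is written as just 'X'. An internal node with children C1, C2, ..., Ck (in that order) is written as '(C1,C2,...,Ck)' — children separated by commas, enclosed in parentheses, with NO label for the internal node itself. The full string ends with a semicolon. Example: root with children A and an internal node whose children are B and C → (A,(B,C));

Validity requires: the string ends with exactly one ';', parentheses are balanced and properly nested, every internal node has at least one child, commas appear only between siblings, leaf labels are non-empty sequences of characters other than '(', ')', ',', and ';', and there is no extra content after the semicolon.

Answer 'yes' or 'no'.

Input: ((Z,X),(D,(M,L,V,U),K));X
Paren balance: 4 '(' vs 4 ')' OK
Ends with single ';': False
Full parse: FAILS (must end with ;)
Valid: False

Answer: no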